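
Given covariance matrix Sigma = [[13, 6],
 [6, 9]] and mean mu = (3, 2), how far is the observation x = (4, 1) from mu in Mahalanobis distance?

Step 1 — centre the observation: (x - mu) = (1, -1).

Step 2 — invert Sigma. det(Sigma) = 13·9 - (6)² = 81.
  Sigma^{-1} = (1/det) · [[d, -b], [-b, a]] = [[0.1111, -0.0741],
 [-0.0741, 0.1605]].

Step 3 — form the quadratic (x - mu)^T · Sigma^{-1} · (x - mu):
  Sigma^{-1} · (x - mu) = (0.1852, -0.2346).
  (x - mu)^T · [Sigma^{-1} · (x - mu)] = (1)·(0.1852) + (-1)·(-0.2346) = 0.4198.

Step 4 — take square root: d = √(0.4198) ≈ 0.6479.

d(x, mu) = √(0.4198) ≈ 0.6479


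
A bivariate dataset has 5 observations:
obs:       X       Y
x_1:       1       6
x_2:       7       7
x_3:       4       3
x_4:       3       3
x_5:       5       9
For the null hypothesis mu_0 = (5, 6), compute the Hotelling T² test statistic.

Step 1 — sample mean vector:
  mean(X) = (1 + 7 + 4 + 3 + 5) / 5 = 20/5 = 4
  mean(Y) = (6 + 7 + 3 + 3 + 9) / 5 = 28/5 = 5.6
  x̄ = (4, 5.6),  deviation x̄ - mu_0 = (4, 5.6) - (5, 6) = (-1, -0.4).

Step 2 — sample covariance matrix, S[i,j] = (1/(n-1)) · Σ_k (x_{k,i} - mean_i) · (x_{k,j} - mean_j), divisor n-1 = 4:
  S[X,X] = ((-3)·(-3) + (3)·(3) + (0)·(0) + (-1)·(-1) + (1)·(1)) / 4 = 20/4 = 5
  S[X,Y] = ((-3)·(0.4) + (3)·(1.4) + (0)·(-2.6) + (-1)·(-2.6) + (1)·(3.4)) / 4 = 9/4 = 2.25
  S[Y,Y] = ((0.4)·(0.4) + (1.4)·(1.4) + (-2.6)·(-2.6) + (-2.6)·(-2.6) + (3.4)·(3.4)) / 4 = 27.2/4 = 6.8
  S = [[5, 2.25],
 [2.25, 6.8]].

Step 3 — invert S. det(S) = 5·6.8 - (2.25)² = 28.9375.
  S^{-1} = (1/det) · [[d, -b], [-b, a]] = [[0.235, -0.0778],
 [-0.0778, 0.1728]].

Step 4 — quadratic form (x̄ - mu_0)^T · S^{-1} · (x̄ - mu_0):
  S^{-1} · (x̄ - mu_0) = (-0.2039, 0.0086),
  (x̄ - mu_0)^T · [...] = (-1)·(-0.2039) + (-0.4)·(0.0086) = 0.2004.

Step 5 — scale by n: T² = 5 · 0.2004 = 1.0022.

T² ≈ 1.0022


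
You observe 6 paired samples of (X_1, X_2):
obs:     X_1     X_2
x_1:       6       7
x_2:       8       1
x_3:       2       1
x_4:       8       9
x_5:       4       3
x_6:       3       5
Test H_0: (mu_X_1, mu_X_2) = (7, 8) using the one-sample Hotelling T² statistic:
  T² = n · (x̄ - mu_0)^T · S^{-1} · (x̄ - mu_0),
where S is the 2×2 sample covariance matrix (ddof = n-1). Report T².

Step 1 — sample mean vector:
  mean(X_1) = (6 + 8 + 2 + 8 + 4 + 3) / 6 = 31/6 = 5.1667
  mean(X_2) = (7 + 1 + 1 + 9 + 3 + 5) / 6 = 26/6 = 4.3333
  x̄ = (5.1667, 4.3333),  deviation x̄ - mu_0 = (5.1667, 4.3333) - (7, 8) = (-1.8333, -3.6667).

Step 2 — sample covariance matrix, S[i,j] = (1/(n-1)) · Σ_k (x_{k,i} - mean_i) · (x_{k,j} - mean_j), divisor n-1 = 5:
  S[X_1,X_1] = ((0.8333)·(0.8333) + (2.8333)·(2.8333) + (-3.1667)·(-3.1667) + (2.8333)·(2.8333) + (-1.1667)·(-1.1667) + (-2.1667)·(-2.1667)) / 5 = 32.8333/5 = 6.5667
  S[X_1,X_2] = ((0.8333)·(2.6667) + (2.8333)·(-3.3333) + (-3.1667)·(-3.3333) + (2.8333)·(4.6667) + (-1.1667)·(-1.3333) + (-2.1667)·(0.6667)) / 5 = 16.6667/5 = 3.3333
  S[X_2,X_2] = ((2.6667)·(2.6667) + (-3.3333)·(-3.3333) + (-3.3333)·(-3.3333) + (4.6667)·(4.6667) + (-1.3333)·(-1.3333) + (0.6667)·(0.6667)) / 5 = 53.3333/5 = 10.6667
  S = [[6.5667, 3.3333],
 [3.3333, 10.6667]].

Step 3 — invert S. det(S) = 6.5667·10.6667 - (3.3333)² = 58.9333.
  S^{-1} = (1/det) · [[d, -b], [-b, a]] = [[0.181, -0.0566],
 [-0.0566, 0.1114]].

Step 4 — quadratic form (x̄ - mu_0)^T · S^{-1} · (x̄ - mu_0):
  S^{-1} · (x̄ - mu_0) = (-0.1244, -0.3049),
  (x̄ - mu_0)^T · [...] = (-1.8333)·(-0.1244) + (-3.6667)·(-0.3049) = 1.346.

Step 5 — scale by n: T² = 6 · 1.346 = 8.0758.

T² ≈ 8.0758


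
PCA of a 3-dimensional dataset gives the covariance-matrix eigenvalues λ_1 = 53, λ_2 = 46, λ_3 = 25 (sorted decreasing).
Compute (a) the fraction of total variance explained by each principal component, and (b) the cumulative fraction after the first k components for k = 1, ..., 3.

Step 1 — total variance = trace(Sigma) = Σ λ_i = 53 + 46 + 25 = 124.

Step 2 — fraction explained by component i = λ_i / Σ λ:
  PC1: 53/124 = 0.4274
  PC2: 46/124 = 0.371
  PC3: 25/124 = 0.2016

Step 3 — cumulative fraction after k components = (λ_1 + ... + λ_k) / Σ λ:
  k = 1: 53/124 = 0.4274
  k = 2: (53 + 46)/124 = 99/124 = 0.7984
  k = 3: (53 + 46 + 25)/124 = 124/124 = 1

Summary (fraction, with percent):

explained: PC1 0.4274 (42.74%), PC2 0.371 (37.1%), PC3 0.2016 (20.16%);  cumulative: 0.4274, 0.7984, 1


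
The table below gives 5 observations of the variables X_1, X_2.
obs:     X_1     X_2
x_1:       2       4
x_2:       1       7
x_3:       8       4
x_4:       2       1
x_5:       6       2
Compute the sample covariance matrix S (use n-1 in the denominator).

Step 1 — column means:
  mean(X_1) = (2 + 1 + 8 + 2 + 6) / 5 = 19/5 = 3.8
  mean(X_2) = (4 + 7 + 4 + 1 + 2) / 5 = 18/5 = 3.6

Step 2 — sample covariance S[i,j] = (1/(n-1)) · Σ_k (x_{k,i} - mean_i) · (x_{k,j} - mean_j), with n-1 = 4.
  S[X_1,X_1] = ((-1.8)·(-1.8) + (-2.8)·(-2.8) + (4.2)·(4.2) + (-1.8)·(-1.8) + (2.2)·(2.2)) / 4 = 36.8/4 = 9.2
  S[X_1,X_2] = ((-1.8)·(0.4) + (-2.8)·(3.4) + (4.2)·(0.4) + (-1.8)·(-2.6) + (2.2)·(-1.6)) / 4 = -7.4/4 = -1.85
  S[X_2,X_2] = ((0.4)·(0.4) + (3.4)·(3.4) + (0.4)·(0.4) + (-2.6)·(-2.6) + (-1.6)·(-1.6)) / 4 = 21.2/4 = 5.3

S is symmetric (S[j,i] = S[i,j]). Assembling:

S = [[9.2, -1.85],
 [-1.85, 5.3]]


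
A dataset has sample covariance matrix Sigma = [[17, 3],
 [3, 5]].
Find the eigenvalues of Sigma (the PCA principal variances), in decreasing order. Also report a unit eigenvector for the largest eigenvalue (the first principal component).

Step 1 — characteristic polynomial of 2×2 Sigma:
  det(Sigma - λI) = λ² - trace · λ + det = 0.
  trace = 17 + 5 = 22, det = 17·5 - (3)² = 76.
Step 2 — discriminant:
  Δ = trace² - 4·det = 484 - 304 = 180.
Step 3 — eigenvalues:
  λ = (trace ± √Δ)/2 = (22 ± 13.4164)/2,
  λ_1 = 17.7082,  λ_2 = 4.2918.

Step 4 — unit eigenvector for λ_1: solve (Sigma - λ_1 I)v = 0. First row:
  (17 - 17.7082)·v_x + (3)·v_y = 0, i.e. (-0.7082)·v_x + (3)·v_y = 0,
  so v ∝ (b, λ_1 - a) = (3, 0.7082) = u.
  ||u|| = √((3)² + (0.7082)²) = √(9.5016) ≈ 3.0825,
  v_1 = u/||u|| ≈ (0.9732, 0.2298) (||v_1|| = 1).

λ_1 = 17.7082,  λ_2 = 4.2918;  v_1 ≈ (0.9732, 0.2298)


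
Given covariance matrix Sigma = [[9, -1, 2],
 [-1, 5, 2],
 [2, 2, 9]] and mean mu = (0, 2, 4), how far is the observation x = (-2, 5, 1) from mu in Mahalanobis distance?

Step 1 — centre the observation: (x - mu) = (-2, 3, -3).

Step 2 — invert Sigma (cofactor / det for 3×3, or solve directly):
  Sigma^{-1} = [[0.1235, 0.0392, -0.0361],
 [0.0392, 0.2319, -0.0602],
 [-0.0361, -0.0602, 0.1325]].

Step 3 — form the quadratic (x - mu)^T · Sigma^{-1} · (x - mu):
  Sigma^{-1} · (x - mu) = (-0.0211, 0.7982, -0.506).
  (x - mu)^T · [Sigma^{-1} · (x - mu)] = (-2)·(-0.0211) + (3)·(0.7982) + (-3)·(-0.506) = 3.9548.

Step 4 — take square root: d = √(3.9548) ≈ 1.9887.

d(x, mu) = √(3.9548) ≈ 1.9887


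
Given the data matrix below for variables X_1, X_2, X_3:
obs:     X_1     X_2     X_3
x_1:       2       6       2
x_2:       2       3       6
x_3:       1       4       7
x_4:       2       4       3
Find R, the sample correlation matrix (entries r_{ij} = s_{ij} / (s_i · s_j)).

Step 1 — column means:
  mean(X_1) = (2 + 2 + 1 + 2) / 4 = 7/4 = 1.75
  mean(X_2) = (6 + 3 + 4 + 4) / 4 = 17/4 = 4.25
  mean(X_3) = (2 + 6 + 7 + 3) / 4 = 18/4 = 4.5

Step 2 — sample variances and covariances s[i,j] = (1/(n-1)) · Σ_k (x_{k,i} - mean_i) · (x_{k,j} - mean_j), with n-1 = 3:
  s[X_1,X_1] = ((0.25)·(0.25) + (0.25)·(0.25) + (-0.75)·(-0.75) + (0.25)·(0.25)) / 3 = 0.75/3 = 0.25
  s[X_1,X_2] = ((0.25)·(1.75) + (0.25)·(-1.25) + (-0.75)·(-0.25) + (0.25)·(-0.25)) / 3 = 0.25/3 = 0.0833
  s[X_1,X_3] = ((0.25)·(-2.5) + (0.25)·(1.5) + (-0.75)·(2.5) + (0.25)·(-1.5)) / 3 = -2.5/3 = -0.8333
  s[X_2,X_2] = ((1.75)·(1.75) + (-1.25)·(-1.25) + (-0.25)·(-0.25) + (-0.25)·(-0.25)) / 3 = 4.75/3 = 1.5833
  s[X_2,X_3] = ((1.75)·(-2.5) + (-1.25)·(1.5) + (-0.25)·(2.5) + (-0.25)·(-1.5)) / 3 = -6.5/3 = -2.1667
  s[X_3,X_3] = ((-2.5)·(-2.5) + (1.5)·(1.5) + (2.5)·(2.5) + (-1.5)·(-1.5)) / 3 = 17/3 = 5.6667
  Sample standard deviations s_i = √(s[i,i]):
  s(X_1) = √(0.25) = 0.5
  s(X_2) = √(1.5833) = 1.2583
  s(X_3) = √(5.6667) = 2.3805

Step 3 — r_{ij} = s_{ij} / (s_i · s_j):
  r[X_1,X_1] = 1 (diagonal).
  r[X_1,X_2] = 0.0833 / (0.5 · 1.2583) = 0.0833 / 0.6292 = 0.1325
  r[X_1,X_3] = -0.8333 / (0.5 · 2.3805) = -0.8333 / 1.1902 = -0.7001
  r[X_2,X_2] = 1 (diagonal).
  r[X_2,X_3] = -2.1667 / (1.2583 · 2.3805) = -2.1667 / 2.9954 = -0.7233
  r[X_3,X_3] = 1 (diagonal).

R is symmetric with unit diagonal. Assembling:

R = [[1, 0.1325, -0.7001],
 [0.1325, 1, -0.7233],
 [-0.7001, -0.7233, 1]]


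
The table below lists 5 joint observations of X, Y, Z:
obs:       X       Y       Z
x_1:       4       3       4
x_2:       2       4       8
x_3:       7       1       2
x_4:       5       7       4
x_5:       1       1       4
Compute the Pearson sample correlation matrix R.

Step 1 — column means:
  mean(X) = (4 + 2 + 7 + 5 + 1) / 5 = 19/5 = 3.8
  mean(Y) = (3 + 4 + 1 + 7 + 1) / 5 = 16/5 = 3.2
  mean(Z) = (4 + 8 + 2 + 4 + 4) / 5 = 22/5 = 4.4

Step 2 — sample variances and covariances s[i,j] = (1/(n-1)) · Σ_k (x_{k,i} - mean_i) · (x_{k,j} - mean_j), with n-1 = 4:
  s[X,X] = ((0.2)·(0.2) + (-1.8)·(-1.8) + (3.2)·(3.2) + (1.2)·(1.2) + (-2.8)·(-2.8)) / 4 = 22.8/4 = 5.7
  s[X,Y] = ((0.2)·(-0.2) + (-1.8)·(0.8) + (3.2)·(-2.2) + (1.2)·(3.8) + (-2.8)·(-2.2)) / 4 = 2.2/4 = 0.55
  s[X,Z] = ((0.2)·(-0.4) + (-1.8)·(3.6) + (3.2)·(-2.4) + (1.2)·(-0.4) + (-2.8)·(-0.4)) / 4 = -13.6/4 = -3.4
  s[Y,Y] = ((-0.2)·(-0.2) + (0.8)·(0.8) + (-2.2)·(-2.2) + (3.8)·(3.8) + (-2.2)·(-2.2)) / 4 = 24.8/4 = 6.2
  s[Y,Z] = ((-0.2)·(-0.4) + (0.8)·(3.6) + (-2.2)·(-2.4) + (3.8)·(-0.4) + (-2.2)·(-0.4)) / 4 = 7.6/4 = 1.9
  s[Z,Z] = ((-0.4)·(-0.4) + (3.6)·(3.6) + (-2.4)·(-2.4) + (-0.4)·(-0.4) + (-0.4)·(-0.4)) / 4 = 19.2/4 = 4.8
  Sample standard deviations s_i = √(s[i,i]):
  s(X) = √(5.7) = 2.3875
  s(Y) = √(6.2) = 2.49
  s(Z) = √(4.8) = 2.1909

Step 3 — r_{ij} = s_{ij} / (s_i · s_j):
  r[X,X] = 1 (diagonal).
  r[X,Y] = 0.55 / (2.3875 · 2.49) = 0.55 / 5.9447 = 0.0925
  r[X,Z] = -3.4 / (2.3875 · 2.1909) = -3.4 / 5.2307 = -0.65
  r[Y,Y] = 1 (diagonal).
  r[Y,Z] = 1.9 / (2.49 · 2.1909) = 1.9 / 5.4553 = 0.3483
  r[Z,Z] = 1 (diagonal).

R is symmetric with unit diagonal. Assembling:

R = [[1, 0.0925, -0.65],
 [0.0925, 1, 0.3483],
 [-0.65, 0.3483, 1]]


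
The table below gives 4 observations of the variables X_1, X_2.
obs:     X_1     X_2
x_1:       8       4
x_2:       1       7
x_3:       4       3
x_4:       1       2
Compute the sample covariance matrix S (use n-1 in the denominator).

Step 1 — column means:
  mean(X_1) = (8 + 1 + 4 + 1) / 4 = 14/4 = 3.5
  mean(X_2) = (4 + 7 + 3 + 2) / 4 = 16/4 = 4

Step 2 — sample covariance S[i,j] = (1/(n-1)) · Σ_k (x_{k,i} - mean_i) · (x_{k,j} - mean_j), with n-1 = 3.
  S[X_1,X_1] = ((4.5)·(4.5) + (-2.5)·(-2.5) + (0.5)·(0.5) + (-2.5)·(-2.5)) / 3 = 33/3 = 11
  S[X_1,X_2] = ((4.5)·(0) + (-2.5)·(3) + (0.5)·(-1) + (-2.5)·(-2)) / 3 = -3/3 = -1
  S[X_2,X_2] = ((0)·(0) + (3)·(3) + (-1)·(-1) + (-2)·(-2)) / 3 = 14/3 = 4.6667

S is symmetric (S[j,i] = S[i,j]). Assembling:

S = [[11, -1],
 [-1, 4.6667]]


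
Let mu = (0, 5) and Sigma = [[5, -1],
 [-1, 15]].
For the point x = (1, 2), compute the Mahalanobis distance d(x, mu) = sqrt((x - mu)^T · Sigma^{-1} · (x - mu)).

Step 1 — centre the observation: (x - mu) = (1, -3).

Step 2 — invert Sigma. det(Sigma) = 5·15 - (-1)² = 74.
  Sigma^{-1} = (1/det) · [[d, -b], [-b, a]] = [[0.2027, 0.0135],
 [0.0135, 0.0676]].

Step 3 — form the quadratic (x - mu)^T · Sigma^{-1} · (x - mu):
  Sigma^{-1} · (x - mu) = (0.1622, -0.1892).
  (x - mu)^T · [Sigma^{-1} · (x - mu)] = (1)·(0.1622) + (-3)·(-0.1892) = 0.7297.

Step 4 — take square root: d = √(0.7297) ≈ 0.8542.

d(x, mu) = √(0.7297) ≈ 0.8542


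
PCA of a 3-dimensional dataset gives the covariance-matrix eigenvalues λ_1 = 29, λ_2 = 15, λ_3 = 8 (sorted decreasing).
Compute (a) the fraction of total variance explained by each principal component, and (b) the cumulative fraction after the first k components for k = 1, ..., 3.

Step 1 — total variance = trace(Sigma) = Σ λ_i = 29 + 15 + 8 = 52.

Step 2 — fraction explained by component i = λ_i / Σ λ:
  PC1: 29/52 = 0.5577
  PC2: 15/52 = 0.2885
  PC3: 8/52 = 0.1538

Step 3 — cumulative fraction after k components = (λ_1 + ... + λ_k) / Σ λ:
  k = 1: 29/52 = 0.5577
  k = 2: (29 + 15)/52 = 44/52 = 0.8462
  k = 3: (29 + 15 + 8)/52 = 52/52 = 1

Summary (fraction, with percent):

explained: PC1 0.5577 (55.77%), PC2 0.2885 (28.85%), PC3 0.1538 (15.38%);  cumulative: 0.5577, 0.8462, 1


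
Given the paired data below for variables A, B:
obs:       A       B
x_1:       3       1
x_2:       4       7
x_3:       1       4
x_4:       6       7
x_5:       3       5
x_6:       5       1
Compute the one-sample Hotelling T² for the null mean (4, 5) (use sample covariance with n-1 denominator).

Step 1 — sample mean vector:
  mean(A) = (3 + 4 + 1 + 6 + 3 + 5) / 6 = 22/6 = 3.6667
  mean(B) = (1 + 7 + 4 + 7 + 5 + 1) / 6 = 25/6 = 4.1667
  x̄ = (3.6667, 4.1667),  deviation x̄ - mu_0 = (3.6667, 4.1667) - (4, 5) = (-0.3333, -0.8333).

Step 2 — sample covariance matrix, S[i,j] = (1/(n-1)) · Σ_k (x_{k,i} - mean_i) · (x_{k,j} - mean_j), divisor n-1 = 5:
  S[A,A] = ((-0.6667)·(-0.6667) + (0.3333)·(0.3333) + (-2.6667)·(-2.6667) + (2.3333)·(2.3333) + (-0.6667)·(-0.6667) + (1.3333)·(1.3333)) / 5 = 15.3333/5 = 3.0667
  S[A,B] = ((-0.6667)·(-3.1667) + (0.3333)·(2.8333) + (-2.6667)·(-0.1667) + (2.3333)·(2.8333) + (-0.6667)·(0.8333) + (1.3333)·(-3.1667)) / 5 = 5.3333/5 = 1.0667
  S[B,B] = ((-3.1667)·(-3.1667) + (2.8333)·(2.8333) + (-0.1667)·(-0.1667) + (2.8333)·(2.8333) + (0.8333)·(0.8333) + (-3.1667)·(-3.1667)) / 5 = 36.8333/5 = 7.3667
  S = [[3.0667, 1.0667],
 [1.0667, 7.3667]].

Step 3 — invert S. det(S) = 3.0667·7.3667 - (1.0667)² = 21.4533.
  S^{-1} = (1/det) · [[d, -b], [-b, a]] = [[0.3434, -0.0497],
 [-0.0497, 0.1429]].

Step 4 — quadratic form (x̄ - mu_0)^T · S^{-1} · (x̄ - mu_0):
  S^{-1} · (x̄ - mu_0) = (-0.073, -0.1025),
  (x̄ - mu_0)^T · [...] = (-0.3333)·(-0.073) + (-0.8333)·(-0.1025) = 0.1098.

Step 5 — scale by n: T² = 6 · 0.1098 = 0.6588.

T² ≈ 0.6588


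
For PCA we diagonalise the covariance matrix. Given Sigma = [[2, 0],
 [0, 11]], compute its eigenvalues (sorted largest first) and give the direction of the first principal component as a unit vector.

Step 1 — characteristic polynomial of 2×2 Sigma:
  det(Sigma - λI) = λ² - trace · λ + det = 0.
  trace = 2 + 11 = 13, det = 2·11 - (0)² = 22.
Step 2 — discriminant:
  Δ = trace² - 4·det = 169 - 88 = 81.
Step 3 — eigenvalues:
  λ = (trace ± √Δ)/2 = (13 ± 9)/2,
  λ_1 = 11,  λ_2 = 2.

Step 4 — unit eigenvector for λ_1: Sigma is diagonal, so its eigenvectors are the coordinate axes. λ_1 = 11 is the diagonal entry on the second coordinate axis, hence
  v_1 = (0, 1) (||v_1|| = 1).

λ_1 = 11,  λ_2 = 2;  v_1 ≈ (0, 1)


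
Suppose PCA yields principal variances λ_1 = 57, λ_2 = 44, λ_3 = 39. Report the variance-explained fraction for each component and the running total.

Step 1 — total variance = trace(Sigma) = Σ λ_i = 57 + 44 + 39 = 140.

Step 2 — fraction explained by component i = λ_i / Σ λ:
  PC1: 57/140 = 0.4071
  PC2: 44/140 = 0.3143
  PC3: 39/140 = 0.2786

Step 3 — cumulative fraction after k components = (λ_1 + ... + λ_k) / Σ λ:
  k = 1: 57/140 = 0.4071
  k = 2: (57 + 44)/140 = 101/140 = 0.7214
  k = 3: (57 + 44 + 39)/140 = 140/140 = 1

Summary (fraction, with percent):

explained: PC1 0.4071 (40.71%), PC2 0.3143 (31.43%), PC3 0.2786 (27.86%);  cumulative: 0.4071, 0.7214, 1


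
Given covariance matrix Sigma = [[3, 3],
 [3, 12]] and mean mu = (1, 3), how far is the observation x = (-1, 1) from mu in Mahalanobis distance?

Step 1 — centre the observation: (x - mu) = (-2, -2).

Step 2 — invert Sigma. det(Sigma) = 3·12 - (3)² = 27.
  Sigma^{-1} = (1/det) · [[d, -b], [-b, a]] = [[0.4444, -0.1111],
 [-0.1111, 0.1111]].

Step 3 — form the quadratic (x - mu)^T · Sigma^{-1} · (x - mu):
  Sigma^{-1} · (x - mu) = (-0.6667, 0).
  (x - mu)^T · [Sigma^{-1} · (x - mu)] = (-2)·(-0.6667) + (-2)·(0) = 1.3333.

Step 4 — take square root: d = √(1.3333) ≈ 1.1547.

d(x, mu) = √(1.3333) ≈ 1.1547


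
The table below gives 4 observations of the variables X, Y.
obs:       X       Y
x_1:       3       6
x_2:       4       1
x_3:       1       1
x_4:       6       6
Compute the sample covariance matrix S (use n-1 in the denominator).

Step 1 — column means:
  mean(X) = (3 + 4 + 1 + 6) / 4 = 14/4 = 3.5
  mean(Y) = (6 + 1 + 1 + 6) / 4 = 14/4 = 3.5

Step 2 — sample covariance S[i,j] = (1/(n-1)) · Σ_k (x_{k,i} - mean_i) · (x_{k,j} - mean_j), with n-1 = 3.
  S[X,X] = ((-0.5)·(-0.5) + (0.5)·(0.5) + (-2.5)·(-2.5) + (2.5)·(2.5)) / 3 = 13/3 = 4.3333
  S[X,Y] = ((-0.5)·(2.5) + (0.5)·(-2.5) + (-2.5)·(-2.5) + (2.5)·(2.5)) / 3 = 10/3 = 3.3333
  S[Y,Y] = ((2.5)·(2.5) + (-2.5)·(-2.5) + (-2.5)·(-2.5) + (2.5)·(2.5)) / 3 = 25/3 = 8.3333

S is symmetric (S[j,i] = S[i,j]). Assembling:

S = [[4.3333, 3.3333],
 [3.3333, 8.3333]]


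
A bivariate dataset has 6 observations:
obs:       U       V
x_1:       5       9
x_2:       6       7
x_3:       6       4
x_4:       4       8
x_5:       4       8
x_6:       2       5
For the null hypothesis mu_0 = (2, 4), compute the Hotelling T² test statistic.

Step 1 — sample mean vector:
  mean(U) = (5 + 6 + 6 + 4 + 4 + 2) / 6 = 27/6 = 4.5
  mean(V) = (9 + 7 + 4 + 8 + 8 + 5) / 6 = 41/6 = 6.8333
  x̄ = (4.5, 6.8333),  deviation x̄ - mu_0 = (4.5, 6.8333) - (2, 4) = (2.5, 2.8333).

Step 2 — sample covariance matrix, S[i,j] = (1/(n-1)) · Σ_k (x_{k,i} - mean_i) · (x_{k,j} - mean_j), divisor n-1 = 5:
  S[U,U] = ((0.5)·(0.5) + (1.5)·(1.5) + (1.5)·(1.5) + (-0.5)·(-0.5) + (-0.5)·(-0.5) + (-2.5)·(-2.5)) / 5 = 11.5/5 = 2.3
  S[U,V] = ((0.5)·(2.1667) + (1.5)·(0.1667) + (1.5)·(-2.8333) + (-0.5)·(1.1667) + (-0.5)·(1.1667) + (-2.5)·(-1.8333)) / 5 = 0.5/5 = 0.1
  S[V,V] = ((2.1667)·(2.1667) + (0.1667)·(0.1667) + (-2.8333)·(-2.8333) + (1.1667)·(1.1667) + (1.1667)·(1.1667) + (-1.8333)·(-1.8333)) / 5 = 18.8333/5 = 3.7667
  S = [[2.3, 0.1],
 [0.1, 3.7667]].

Step 3 — invert S. det(S) = 2.3·3.7667 - (0.1)² = 8.6533.
  S^{-1} = (1/det) · [[d, -b], [-b, a]] = [[0.4353, -0.0116],
 [-0.0116, 0.2658]].

Step 4 — quadratic form (x̄ - mu_0)^T · S^{-1} · (x̄ - mu_0):
  S^{-1} · (x̄ - mu_0) = (1.0555, 0.7242),
  (x̄ - mu_0)^T · [...] = (2.5)·(1.0555) + (2.8333)·(0.7242) = 4.6905.

Step 5 — scale by n: T² = 6 · 4.6905 = 28.1433.

T² ≈ 28.1433


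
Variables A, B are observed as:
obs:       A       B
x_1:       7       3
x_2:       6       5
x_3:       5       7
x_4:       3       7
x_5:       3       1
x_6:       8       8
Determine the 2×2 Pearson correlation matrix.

Step 1 — column means:
  mean(A) = (7 + 6 + 5 + 3 + 3 + 8) / 6 = 32/6 = 5.3333
  mean(B) = (3 + 5 + 7 + 7 + 1 + 8) / 6 = 31/6 = 5.1667

Step 2 — sample variances and covariances s[i,j] = (1/(n-1)) · Σ_k (x_{k,i} - mean_i) · (x_{k,j} - mean_j), with n-1 = 5:
  s[A,A] = ((1.6667)·(1.6667) + (0.6667)·(0.6667) + (-0.3333)·(-0.3333) + (-2.3333)·(-2.3333) + (-2.3333)·(-2.3333) + (2.6667)·(2.6667)) / 5 = 21.3333/5 = 4.2667
  s[A,B] = ((1.6667)·(-2.1667) + (0.6667)·(-0.1667) + (-0.3333)·(1.8333) + (-2.3333)·(1.8333) + (-2.3333)·(-4.1667) + (2.6667)·(2.8333)) / 5 = 8.6667/5 = 1.7333
  s[B,B] = ((-2.1667)·(-2.1667) + (-0.1667)·(-0.1667) + (1.8333)·(1.8333) + (1.8333)·(1.8333) + (-4.1667)·(-4.1667) + (2.8333)·(2.8333)) / 5 = 36.8333/5 = 7.3667
  Sample standard deviations s_i = √(s[i,i]):
  s(A) = √(4.2667) = 2.0656
  s(B) = √(7.3667) = 2.7142

Step 3 — r_{ij} = s_{ij} / (s_i · s_j):
  r[A,A] = 1 (diagonal).
  r[A,B] = 1.7333 / (2.0656 · 2.7142) = 1.7333 / 5.6063 = 0.3092
  r[B,B] = 1 (diagonal).

R is symmetric with unit diagonal. Assembling:

R = [[1, 0.3092],
 [0.3092, 1]]


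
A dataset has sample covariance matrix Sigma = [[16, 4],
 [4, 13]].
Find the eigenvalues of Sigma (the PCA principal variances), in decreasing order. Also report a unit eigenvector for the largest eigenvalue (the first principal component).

Step 1 — characteristic polynomial of 2×2 Sigma:
  det(Sigma - λI) = λ² - trace · λ + det = 0.
  trace = 16 + 13 = 29, det = 16·13 - (4)² = 192.
Step 2 — discriminant:
  Δ = trace² - 4·det = 841 - 768 = 73.
Step 3 — eigenvalues:
  λ = (trace ± √Δ)/2 = (29 ± 8.544)/2,
  λ_1 = 18.772,  λ_2 = 10.228.

Step 4 — unit eigenvector for λ_1: solve (Sigma - λ_1 I)v = 0. First row:
  (16 - 18.772)·v_x + (4)·v_y = 0, i.e. (-2.772)·v_x + (4)·v_y = 0,
  so v ∝ (b, λ_1 - a) = (4, 2.772) = u.
  ||u|| = √((4)² + (2.772)²) = √(23.684) ≈ 4.8666,
  v_1 = u/||u|| ≈ (0.8219, 0.5696) (||v_1|| = 1).

λ_1 = 18.772,  λ_2 = 10.228;  v_1 ≈ (0.8219, 0.5696)


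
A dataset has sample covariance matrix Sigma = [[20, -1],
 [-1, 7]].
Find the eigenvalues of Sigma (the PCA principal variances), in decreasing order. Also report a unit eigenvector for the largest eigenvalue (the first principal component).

Step 1 — characteristic polynomial of 2×2 Sigma:
  det(Sigma - λI) = λ² - trace · λ + det = 0.
  trace = 20 + 7 = 27, det = 20·7 - (-1)² = 139.
Step 2 — discriminant:
  Δ = trace² - 4·det = 729 - 556 = 173.
Step 3 — eigenvalues:
  λ = (trace ± √Δ)/2 = (27 ± 13.1529)/2,
  λ_1 = 20.0765,  λ_2 = 6.9235.

Step 4 — unit eigenvector for λ_1: solve (Sigma - λ_1 I)v = 0. First row:
  (20 - 20.0765)·v_x + (-1)·v_y = 0, i.e. (-0.0765)·v_x + (-1)·v_y = 0,
  so v ∝ (b, λ_1 - a) = (-1, 0.0765); multiply by -1 so the first entry is positive: u = (1, -0.0765).
  ||u|| = √((1)² + (-0.0765)²) = √(1.0058) ≈ 1.0029,
  v_1 = u/||u|| ≈ (0.9971, -0.0763) (||v_1|| = 1).

λ_1 = 20.0765,  λ_2 = 6.9235;  v_1 ≈ (0.9971, -0.0763)


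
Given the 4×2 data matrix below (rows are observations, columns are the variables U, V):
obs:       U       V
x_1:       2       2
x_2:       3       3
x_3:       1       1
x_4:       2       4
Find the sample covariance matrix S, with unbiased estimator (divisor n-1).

Step 1 — column means:
  mean(U) = (2 + 3 + 1 + 2) / 4 = 8/4 = 2
  mean(V) = (2 + 3 + 1 + 4) / 4 = 10/4 = 2.5

Step 2 — sample covariance S[i,j] = (1/(n-1)) · Σ_k (x_{k,i} - mean_i) · (x_{k,j} - mean_j), with n-1 = 3.
  S[U,U] = ((0)·(0) + (1)·(1) + (-1)·(-1) + (0)·(0)) / 3 = 2/3 = 0.6667
  S[U,V] = ((0)·(-0.5) + (1)·(0.5) + (-1)·(-1.5) + (0)·(1.5)) / 3 = 2/3 = 0.6667
  S[V,V] = ((-0.5)·(-0.5) + (0.5)·(0.5) + (-1.5)·(-1.5) + (1.5)·(1.5)) / 3 = 5/3 = 1.6667

S is symmetric (S[j,i] = S[i,j]). Assembling:

S = [[0.6667, 0.6667],
 [0.6667, 1.6667]]


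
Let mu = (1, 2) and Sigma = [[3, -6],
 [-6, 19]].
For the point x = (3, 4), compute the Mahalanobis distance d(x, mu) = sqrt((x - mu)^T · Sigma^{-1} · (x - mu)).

Step 1 — centre the observation: (x - mu) = (2, 2).

Step 2 — invert Sigma. det(Sigma) = 3·19 - (-6)² = 21.
  Sigma^{-1} = (1/det) · [[d, -b], [-b, a]] = [[0.9048, 0.2857],
 [0.2857, 0.1429]].

Step 3 — form the quadratic (x - mu)^T · Sigma^{-1} · (x - mu):
  Sigma^{-1} · (x - mu) = (2.381, 0.8571).
  (x - mu)^T · [Sigma^{-1} · (x - mu)] = (2)·(2.381) + (2)·(0.8571) = 6.4762.

Step 4 — take square root: d = √(6.4762) ≈ 2.5448.

d(x, mu) = √(6.4762) ≈ 2.5448


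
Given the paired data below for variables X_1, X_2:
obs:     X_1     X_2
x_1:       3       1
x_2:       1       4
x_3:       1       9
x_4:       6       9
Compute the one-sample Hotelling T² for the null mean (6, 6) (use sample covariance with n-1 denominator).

Step 1 — sample mean vector:
  mean(X_1) = (3 + 1 + 1 + 6) / 4 = 11/4 = 2.75
  mean(X_2) = (1 + 4 + 9 + 9) / 4 = 23/4 = 5.75
  x̄ = (2.75, 5.75),  deviation x̄ - mu_0 = (2.75, 5.75) - (6, 6) = (-3.25, -0.25).

Step 2 — sample covariance matrix, S[i,j] = (1/(n-1)) · Σ_k (x_{k,i} - mean_i) · (x_{k,j} - mean_j), divisor n-1 = 3:
  S[X_1,X_1] = ((0.25)·(0.25) + (-1.75)·(-1.75) + (-1.75)·(-1.75) + (3.25)·(3.25)) / 3 = 16.75/3 = 5.5833
  S[X_1,X_2] = ((0.25)·(-4.75) + (-1.75)·(-1.75) + (-1.75)·(3.25) + (3.25)·(3.25)) / 3 = 6.75/3 = 2.25
  S[X_2,X_2] = ((-4.75)·(-4.75) + (-1.75)·(-1.75) + (3.25)·(3.25) + (3.25)·(3.25)) / 3 = 46.75/3 = 15.5833
  S = [[5.5833, 2.25],
 [2.25, 15.5833]].

Step 3 — invert S. det(S) = 5.5833·15.5833 - (2.25)² = 81.9444.
  S^{-1} = (1/det) · [[d, -b], [-b, a]] = [[0.1902, -0.0275],
 [-0.0275, 0.0681]].

Step 4 — quadratic form (x̄ - mu_0)^T · S^{-1} · (x̄ - mu_0):
  S^{-1} · (x̄ - mu_0) = (-0.6112, 0.0722),
  (x̄ - mu_0)^T · [...] = (-3.25)·(-0.6112) + (-0.25)·(0.0722) = 1.9683.

Step 5 — scale by n: T² = 4 · 1.9683 = 7.8732.

T² ≈ 7.8732


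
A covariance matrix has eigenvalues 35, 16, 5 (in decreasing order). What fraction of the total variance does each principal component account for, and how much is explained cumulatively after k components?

Step 1 — total variance = trace(Sigma) = Σ λ_i = 35 + 16 + 5 = 56.

Step 2 — fraction explained by component i = λ_i / Σ λ:
  PC1: 35/56 = 0.625
  PC2: 16/56 = 0.2857
  PC3: 5/56 = 0.0893

Step 3 — cumulative fraction after k components = (λ_1 + ... + λ_k) / Σ λ:
  k = 1: 35/56 = 0.625
  k = 2: (35 + 16)/56 = 51/56 = 0.9107
  k = 3: (35 + 16 + 5)/56 = 56/56 = 1

Summary (fraction, with percent):

explained: PC1 0.625 (62.5%), PC2 0.2857 (28.57%), PC3 0.0893 (8.93%);  cumulative: 0.625, 0.9107, 1


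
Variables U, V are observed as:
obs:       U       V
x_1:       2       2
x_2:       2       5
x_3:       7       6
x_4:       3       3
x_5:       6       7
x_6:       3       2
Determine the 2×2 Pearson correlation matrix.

Step 1 — column means:
  mean(U) = (2 + 2 + 7 + 3 + 6 + 3) / 6 = 23/6 = 3.8333
  mean(V) = (2 + 5 + 6 + 3 + 7 + 2) / 6 = 25/6 = 4.1667

Step 2 — sample variances and covariances s[i,j] = (1/(n-1)) · Σ_k (x_{k,i} - mean_i) · (x_{k,j} - mean_j), with n-1 = 5:
  s[U,U] = ((-1.8333)·(-1.8333) + (-1.8333)·(-1.8333) + (3.1667)·(3.1667) + (-0.8333)·(-0.8333) + (2.1667)·(2.1667) + (-0.8333)·(-0.8333)) / 5 = 22.8333/5 = 4.5667
  s[U,V] = ((-1.8333)·(-2.1667) + (-1.8333)·(0.8333) + (3.1667)·(1.8333) + (-0.8333)·(-1.1667) + (2.1667)·(2.8333) + (-0.8333)·(-2.1667)) / 5 = 17.1667/5 = 3.4333
  s[V,V] = ((-2.1667)·(-2.1667) + (0.8333)·(0.8333) + (1.8333)·(1.8333) + (-1.1667)·(-1.1667) + (2.8333)·(2.8333) + (-2.1667)·(-2.1667)) / 5 = 22.8333/5 = 4.5667
  Sample standard deviations s_i = √(s[i,i]):
  s(U) = √(4.5667) = 2.137
  s(V) = √(4.5667) = 2.137

Step 3 — r_{ij} = s_{ij} / (s_i · s_j):
  r[U,U] = 1 (diagonal).
  r[U,V] = 3.4333 / (2.137 · 2.137) = 3.4333 / 4.5667 = 0.7518
  r[V,V] = 1 (diagonal).

R is symmetric with unit diagonal. Assembling:

R = [[1, 0.7518],
 [0.7518, 1]]


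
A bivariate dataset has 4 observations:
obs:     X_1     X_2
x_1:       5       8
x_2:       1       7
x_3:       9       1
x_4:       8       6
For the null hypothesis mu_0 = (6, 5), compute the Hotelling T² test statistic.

Step 1 — sample mean vector:
  mean(X_1) = (5 + 1 + 9 + 8) / 4 = 23/4 = 5.75
  mean(X_2) = (8 + 7 + 1 + 6) / 4 = 22/4 = 5.5
  x̄ = (5.75, 5.5),  deviation x̄ - mu_0 = (5.75, 5.5) - (6, 5) = (-0.25, 0.5).

Step 2 — sample covariance matrix, S[i,j] = (1/(n-1)) · Σ_k (x_{k,i} - mean_i) · (x_{k,j} - mean_j), divisor n-1 = 3:
  S[X_1,X_1] = ((-0.75)·(-0.75) + (-4.75)·(-4.75) + (3.25)·(3.25) + (2.25)·(2.25)) / 3 = 38.75/3 = 12.9167
  S[X_1,X_2] = ((-0.75)·(2.5) + (-4.75)·(1.5) + (3.25)·(-4.5) + (2.25)·(0.5)) / 3 = -22.5/3 = -7.5
  S[X_2,X_2] = ((2.5)·(2.5) + (1.5)·(1.5) + (-4.5)·(-4.5) + (0.5)·(0.5)) / 3 = 29/3 = 9.6667
  S = [[12.9167, -7.5],
 [-7.5, 9.6667]].

Step 3 — invert S. det(S) = 12.9167·9.6667 - (-7.5)² = 68.6111.
  S^{-1} = (1/det) · [[d, -b], [-b, a]] = [[0.1409, 0.1093],
 [0.1093, 0.1883]].

Step 4 — quadratic form (x̄ - mu_0)^T · S^{-1} · (x̄ - mu_0):
  S^{-1} · (x̄ - mu_0) = (0.0194, 0.0668),
  (x̄ - mu_0)^T · [...] = (-0.25)·(0.0194) + (0.5)·(0.0668) = 0.0285.

Step 5 — scale by n: T² = 4 · 0.0285 = 0.1142.

T² ≈ 0.1142


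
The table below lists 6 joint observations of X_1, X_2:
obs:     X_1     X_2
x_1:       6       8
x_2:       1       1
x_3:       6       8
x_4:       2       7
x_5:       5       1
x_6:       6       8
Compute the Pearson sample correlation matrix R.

Step 1 — column means:
  mean(X_1) = (6 + 1 + 6 + 2 + 5 + 6) / 6 = 26/6 = 4.3333
  mean(X_2) = (8 + 1 + 8 + 7 + 1 + 8) / 6 = 33/6 = 5.5

Step 2 — sample variances and covariances s[i,j] = (1/(n-1)) · Σ_k (x_{k,i} - mean_i) · (x_{k,j} - mean_j), with n-1 = 5:
  s[X_1,X_1] = ((1.6667)·(1.6667) + (-3.3333)·(-3.3333) + (1.6667)·(1.6667) + (-2.3333)·(-2.3333) + (0.6667)·(0.6667) + (1.6667)·(1.6667)) / 5 = 25.3333/5 = 5.0667
  s[X_1,X_2] = ((1.6667)·(2.5) + (-3.3333)·(-4.5) + (1.6667)·(2.5) + (-2.3333)·(1.5) + (0.6667)·(-4.5) + (1.6667)·(2.5)) / 5 = 21/5 = 4.2
  s[X_2,X_2] = ((2.5)·(2.5) + (-4.5)·(-4.5) + (2.5)·(2.5) + (1.5)·(1.5) + (-4.5)·(-4.5) + (2.5)·(2.5)) / 5 = 61.5/5 = 12.3
  Sample standard deviations s_i = √(s[i,i]):
  s(X_1) = √(5.0667) = 2.2509
  s(X_2) = √(12.3) = 3.5071

Step 3 — r_{ij} = s_{ij} / (s_i · s_j):
  r[X_1,X_1] = 1 (diagonal).
  r[X_1,X_2] = 4.2 / (2.2509 · 3.5071) = 4.2 / 7.8943 = 0.532
  r[X_2,X_2] = 1 (diagonal).

R is symmetric with unit diagonal. Assembling:

R = [[1, 0.532],
 [0.532, 1]]


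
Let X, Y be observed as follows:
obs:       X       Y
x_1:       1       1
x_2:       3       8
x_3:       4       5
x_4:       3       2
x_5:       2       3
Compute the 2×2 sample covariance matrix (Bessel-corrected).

Step 1 — column means:
  mean(X) = (1 + 3 + 4 + 3 + 2) / 5 = 13/5 = 2.6
  mean(Y) = (1 + 8 + 5 + 2 + 3) / 5 = 19/5 = 3.8

Step 2 — sample covariance S[i,j] = (1/(n-1)) · Σ_k (x_{k,i} - mean_i) · (x_{k,j} - mean_j), with n-1 = 4.
  S[X,X] = ((-1.6)·(-1.6) + (0.4)·(0.4) + (1.4)·(1.4) + (0.4)·(0.4) + (-0.6)·(-0.6)) / 4 = 5.2/4 = 1.3
  S[X,Y] = ((-1.6)·(-2.8) + (0.4)·(4.2) + (1.4)·(1.2) + (0.4)·(-1.8) + (-0.6)·(-0.8)) / 4 = 7.6/4 = 1.9
  S[Y,Y] = ((-2.8)·(-2.8) + (4.2)·(4.2) + (1.2)·(1.2) + (-1.8)·(-1.8) + (-0.8)·(-0.8)) / 4 = 30.8/4 = 7.7

S is symmetric (S[j,i] = S[i,j]). Assembling:

S = [[1.3, 1.9],
 [1.9, 7.7]]


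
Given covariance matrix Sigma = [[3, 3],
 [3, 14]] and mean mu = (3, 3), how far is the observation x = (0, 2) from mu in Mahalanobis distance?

Step 1 — centre the observation: (x - mu) = (-3, -1).

Step 2 — invert Sigma. det(Sigma) = 3·14 - (3)² = 33.
  Sigma^{-1} = (1/det) · [[d, -b], [-b, a]] = [[0.4242, -0.0909],
 [-0.0909, 0.0909]].

Step 3 — form the quadratic (x - mu)^T · Sigma^{-1} · (x - mu):
  Sigma^{-1} · (x - mu) = (-1.1818, 0.1818).
  (x - mu)^T · [Sigma^{-1} · (x - mu)] = (-3)·(-1.1818) + (-1)·(0.1818) = 3.3636.

Step 4 — take square root: d = √(3.3636) ≈ 1.834.

d(x, mu) = √(3.3636) ≈ 1.834


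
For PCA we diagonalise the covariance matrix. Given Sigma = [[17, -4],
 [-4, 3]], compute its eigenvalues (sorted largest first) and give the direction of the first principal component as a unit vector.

Step 1 — characteristic polynomial of 2×2 Sigma:
  det(Sigma - λI) = λ² - trace · λ + det = 0.
  trace = 17 + 3 = 20, det = 17·3 - (-4)² = 35.
Step 2 — discriminant:
  Δ = trace² - 4·det = 400 - 140 = 260.
Step 3 — eigenvalues:
  λ = (trace ± √Δ)/2 = (20 ± 16.1245)/2,
  λ_1 = 18.0623,  λ_2 = 1.9377.

Step 4 — unit eigenvector for λ_1: solve (Sigma - λ_1 I)v = 0. First row:
  (17 - 18.0623)·v_x + (-4)·v_y = 0, i.e. (-1.0623)·v_x + (-4)·v_y = 0,
  so v ∝ (b, λ_1 - a) = (-4, 1.0623); multiply by -1 so the first entry is positive: u = (4, -1.0623).
  ||u|| = √((4)² + (-1.0623)²) = √(17.1284) ≈ 4.1386,
  v_1 = u/||u|| ≈ (0.9665, -0.2567) (||v_1|| = 1).

λ_1 = 18.0623,  λ_2 = 1.9377;  v_1 ≈ (0.9665, -0.2567)


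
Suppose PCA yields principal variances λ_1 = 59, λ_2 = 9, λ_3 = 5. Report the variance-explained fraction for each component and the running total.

Step 1 — total variance = trace(Sigma) = Σ λ_i = 59 + 9 + 5 = 73.

Step 2 — fraction explained by component i = λ_i / Σ λ:
  PC1: 59/73 = 0.8082
  PC2: 9/73 = 0.1233
  PC3: 5/73 = 0.0685

Step 3 — cumulative fraction after k components = (λ_1 + ... + λ_k) / Σ λ:
  k = 1: 59/73 = 0.8082
  k = 2: (59 + 9)/73 = 68/73 = 0.9315
  k = 3: (59 + 9 + 5)/73 = 73/73 = 1

Summary (fraction, with percent):

explained: PC1 0.8082 (80.82%), PC2 0.1233 (12.33%), PC3 0.0685 (6.85%);  cumulative: 0.8082, 0.9315, 1


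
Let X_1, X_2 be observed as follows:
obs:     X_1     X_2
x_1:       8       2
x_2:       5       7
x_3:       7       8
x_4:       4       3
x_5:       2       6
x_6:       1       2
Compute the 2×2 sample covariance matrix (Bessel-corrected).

Step 1 — column means:
  mean(X_1) = (8 + 5 + 7 + 4 + 2 + 1) / 6 = 27/6 = 4.5
  mean(X_2) = (2 + 7 + 8 + 3 + 6 + 2) / 6 = 28/6 = 4.6667

Step 2 — sample covariance S[i,j] = (1/(n-1)) · Σ_k (x_{k,i} - mean_i) · (x_{k,j} - mean_j), with n-1 = 5.
  S[X_1,X_1] = ((3.5)·(3.5) + (0.5)·(0.5) + (2.5)·(2.5) + (-0.5)·(-0.5) + (-2.5)·(-2.5) + (-3.5)·(-3.5)) / 5 = 37.5/5 = 7.5
  S[X_1,X_2] = ((3.5)·(-2.6667) + (0.5)·(2.3333) + (2.5)·(3.3333) + (-0.5)·(-1.6667) + (-2.5)·(1.3333) + (-3.5)·(-2.6667)) / 5 = 7/5 = 1.4
  S[X_2,X_2] = ((-2.6667)·(-2.6667) + (2.3333)·(2.3333) + (3.3333)·(3.3333) + (-1.6667)·(-1.6667) + (1.3333)·(1.3333) + (-2.6667)·(-2.6667)) / 5 = 35.3333/5 = 7.0667

S is symmetric (S[j,i] = S[i,j]). Assembling:

S = [[7.5, 1.4],
 [1.4, 7.0667]]


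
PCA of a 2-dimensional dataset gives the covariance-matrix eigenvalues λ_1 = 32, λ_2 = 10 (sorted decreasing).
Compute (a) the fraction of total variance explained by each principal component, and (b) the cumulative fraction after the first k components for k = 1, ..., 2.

Step 1 — total variance = trace(Sigma) = Σ λ_i = 32 + 10 = 42.

Step 2 — fraction explained by component i = λ_i / Σ λ:
  PC1: 32/42 = 0.7619
  PC2: 10/42 = 0.2381

Step 3 — cumulative fraction after k components = (λ_1 + ... + λ_k) / Σ λ:
  k = 1: 32/42 = 0.7619
  k = 2: (32 + 10)/42 = 42/42 = 1

Summary (fraction, with percent):

explained: PC1 0.7619 (76.19%), PC2 0.2381 (23.81%);  cumulative: 0.7619, 1


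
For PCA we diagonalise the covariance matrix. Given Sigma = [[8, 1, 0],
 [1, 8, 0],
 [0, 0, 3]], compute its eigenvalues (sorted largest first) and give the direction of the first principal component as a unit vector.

Step 1 — characteristic polynomial p(λ) = det(λI - Sigma) = λ³ - tr·λ² + c_1·λ - det, where tr = trace, c_1 = sum of the principal 2×2 minors, det = det(Sigma):
  tr = 8 + 8 + 3 = 19,
  c_1 = (8·8 - (1)²) + (8·3 - (0)²) + (8·3 - (0)²) = 63 + 24 + 24 = 111,
  det = 8·(8·3 - (0)²) - (1)·((1)·3 - (0)·(0)) + (0)·((1)·(0) - 8·(0)) = 8·(24) - (1)·(3) + (0)·(0) = 189.
  So p(λ) = λ³ - 19λ² + 111λ - 189.
Step 2 — look for an integer root (rational root theorem: any rational root is an integer divisor of 189). Testing λ = 3:
  p(3) = 27 - 171 + 333 - 189 = 0  ✓
  Dividing out (λ - 3): p(λ) = (λ - 3)(λ² - 16λ + 63).
Step 3 — remaining eigenvalues from the quadratic λ² - 16λ + 63 = 0:
  Δ = 16² - 4·63 = 256 - 252 = 4,  λ = (16 ± √4)/2 = (16 ± 2)/2 = 9 or 7.
  Sorted: λ_1 = 9,  λ_2 = 7,  λ_3 = 3  (check: sum = 19 = tr ✓).

Step 4 — unit eigenvector for λ_1 = 9: v spans the null space of (Sigma - λ_1 I), whose rows are
  r_1 = (-1, 1, 0),  r_2 = (1, -1, 0),  r_3 = (0, 0, -6).
  v is orthogonal to every row, so take v ∝ r_1 × r_3 = ((1)·(-6) - (0)·(0), (0)·(0) - (-1)·(-6), (-1)·(0) - (1)·(0)) = (-6, -6, 0).
  Rescale (divide by 6; multiply by -1 so the first nonzero entry is positive): u = (1, 1, 0).
  ||u|| = √((1)² + (1)² + (0)²) = √(2) ≈ 1.4142,  v_1 = u/||u|| ≈ (0.7071, 0.7071, 0) (||v_1|| = 1).

λ_1 = 9,  λ_2 = 7,  λ_3 = 3;  v_1 ≈ (0.7071, 0.7071, 0)


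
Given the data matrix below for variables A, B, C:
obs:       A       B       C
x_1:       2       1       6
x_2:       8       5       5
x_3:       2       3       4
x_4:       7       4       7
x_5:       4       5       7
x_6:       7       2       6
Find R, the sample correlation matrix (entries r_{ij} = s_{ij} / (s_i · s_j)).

Step 1 — column means:
  mean(A) = (2 + 8 + 2 + 7 + 4 + 7) / 6 = 30/6 = 5
  mean(B) = (1 + 5 + 3 + 4 + 5 + 2) / 6 = 20/6 = 3.3333
  mean(C) = (6 + 5 + 4 + 7 + 7 + 6) / 6 = 35/6 = 5.8333

Step 2 — sample variances and covariances s[i,j] = (1/(n-1)) · Σ_k (x_{k,i} - mean_i) · (x_{k,j} - mean_j), with n-1 = 5:
  s[A,A] = ((-3)·(-3) + (3)·(3) + (-3)·(-3) + (2)·(2) + (-1)·(-1) + (2)·(2)) / 5 = 36/5 = 7.2
  s[A,B] = ((-3)·(-2.3333) + (3)·(1.6667) + (-3)·(-0.3333) + (2)·(0.6667) + (-1)·(1.6667) + (2)·(-1.3333)) / 5 = 10/5 = 2
  s[A,C] = ((-3)·(0.1667) + (3)·(-0.8333) + (-3)·(-1.8333) + (2)·(1.1667) + (-1)·(1.1667) + (2)·(0.1667)) / 5 = 4/5 = 0.8
  s[B,B] = ((-2.3333)·(-2.3333) + (1.6667)·(1.6667) + (-0.3333)·(-0.3333) + (0.6667)·(0.6667) + (1.6667)·(1.6667) + (-1.3333)·(-1.3333)) / 5 = 13.3333/5 = 2.6667
  s[B,C] = ((-2.3333)·(0.1667) + (1.6667)·(-0.8333) + (-0.3333)·(-1.8333) + (0.6667)·(1.1667) + (1.6667)·(1.1667) + (-1.3333)·(0.1667)) / 5 = 1.3333/5 = 0.2667
  s[C,C] = ((0.1667)·(0.1667) + (-0.8333)·(-0.8333) + (-1.8333)·(-1.8333) + (1.1667)·(1.1667) + (1.1667)·(1.1667) + (0.1667)·(0.1667)) / 5 = 6.8333/5 = 1.3667
  Sample standard deviations s_i = √(s[i,i]):
  s(A) = √(7.2) = 2.6833
  s(B) = √(2.6667) = 1.633
  s(C) = √(1.3667) = 1.169

Step 3 — r_{ij} = s_{ij} / (s_i · s_j):
  r[A,A] = 1 (diagonal).
  r[A,B] = 2 / (2.6833 · 1.633) = 2 / 4.3818 = 0.4564
  r[A,C] = 0.8 / (2.6833 · 1.169) = 0.8 / 3.1369 = 0.255
  r[B,B] = 1 (diagonal).
  r[B,C] = 0.2667 / (1.633 · 1.169) = 0.2667 / 1.909 = 0.1397
  r[C,C] = 1 (diagonal).

R is symmetric with unit diagonal. Assembling:

R = [[1, 0.4564, 0.255],
 [0.4564, 1, 0.1397],
 [0.255, 0.1397, 1]]


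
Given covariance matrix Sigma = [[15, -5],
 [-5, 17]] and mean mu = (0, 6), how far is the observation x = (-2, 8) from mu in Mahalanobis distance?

Step 1 — centre the observation: (x - mu) = (-2, 2).

Step 2 — invert Sigma. det(Sigma) = 15·17 - (-5)² = 230.
  Sigma^{-1} = (1/det) · [[d, -b], [-b, a]] = [[0.0739, 0.0217],
 [0.0217, 0.0652]].

Step 3 — form the quadratic (x - mu)^T · Sigma^{-1} · (x - mu):
  Sigma^{-1} · (x - mu) = (-0.1043, 0.087).
  (x - mu)^T · [Sigma^{-1} · (x - mu)] = (-2)·(-0.1043) + (2)·(0.087) = 0.3826.

Step 4 — take square root: d = √(0.3826) ≈ 0.6186.

d(x, mu) = √(0.3826) ≈ 0.6186


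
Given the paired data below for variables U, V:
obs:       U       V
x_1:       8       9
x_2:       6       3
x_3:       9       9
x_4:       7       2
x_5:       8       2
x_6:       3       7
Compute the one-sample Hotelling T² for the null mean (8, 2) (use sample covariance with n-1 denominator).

Step 1 — sample mean vector:
  mean(U) = (8 + 6 + 9 + 7 + 8 + 3) / 6 = 41/6 = 6.8333
  mean(V) = (9 + 3 + 9 + 2 + 2 + 7) / 6 = 32/6 = 5.3333
  x̄ = (6.8333, 5.3333),  deviation x̄ - mu_0 = (6.8333, 5.3333) - (8, 2) = (-1.1667, 3.3333).

Step 2 — sample covariance matrix, S[i,j] = (1/(n-1)) · Σ_k (x_{k,i} - mean_i) · (x_{k,j} - mean_j), divisor n-1 = 5:
  S[U,U] = ((1.1667)·(1.1667) + (-0.8333)·(-0.8333) + (2.1667)·(2.1667) + (0.1667)·(0.1667) + (1.1667)·(1.1667) + (-3.8333)·(-3.8333)) / 5 = 22.8333/5 = 4.5667
  S[U,V] = ((1.1667)·(3.6667) + (-0.8333)·(-2.3333) + (2.1667)·(3.6667) + (0.1667)·(-3.3333) + (1.1667)·(-3.3333) + (-3.8333)·(1.6667)) / 5 = 3.3333/5 = 0.6667
  S[V,V] = ((3.6667)·(3.6667) + (-2.3333)·(-2.3333) + (3.6667)·(3.6667) + (-3.3333)·(-3.3333) + (-3.3333)·(-3.3333) + (1.6667)·(1.6667)) / 5 = 57.3333/5 = 11.4667
  S = [[4.5667, 0.6667],
 [0.6667, 11.4667]].

Step 3 — invert S. det(S) = 4.5667·11.4667 - (0.6667)² = 51.92.
  S^{-1} = (1/det) · [[d, -b], [-b, a]] = [[0.2209, -0.0128],
 [-0.0128, 0.088]].

Step 4 — quadratic form (x̄ - mu_0)^T · S^{-1} · (x̄ - mu_0):
  S^{-1} · (x̄ - mu_0) = (-0.3005, 0.3082),
  (x̄ - mu_0)^T · [...] = (-1.1667)·(-0.3005) + (3.3333)·(0.3082) = 1.3778.

Step 5 — scale by n: T² = 6 · 1.3778 = 8.2666.

T² ≈ 8.2666
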